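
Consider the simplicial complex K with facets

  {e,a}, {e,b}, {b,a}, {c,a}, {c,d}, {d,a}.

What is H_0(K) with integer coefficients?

Order the vertices as a < b < c < d < e. Listing each simplex with vertices in this order, K has dimension 1 with simplices:

  0-simplices (5): a, b, c, d, e
  1-simplices (6): ab, ac, ad, ae, be, cd

Hence C_0 ≅ Z^5, C_1 ≅ Z^6.

∂_1: C_1 → C_0 is given by ∂[p,q] = [q] − [p].
This gives a 5×6 integer matrix of rank 4; reducing to Smith normal form yields diagonal entries (1,1,1,1).

Reading off H_k = ker ∂_k / im ∂_{k+1}:

  H_0: rank C_0 − rank ∂_1 = 5 − 4 = 1, and the invariant factors of ∂_1 are all 1, so H_0 ≅ Z.

(K is a triangulation of a wedge of 2 circles.)

H_0 = Z.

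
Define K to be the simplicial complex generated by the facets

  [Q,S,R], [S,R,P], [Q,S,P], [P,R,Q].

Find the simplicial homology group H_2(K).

H_2 = Z.

We work with the vertex ordering P < Q < R < S. The simplices of K, each written with vertices in increasing order, are:

  0-simplices (4): P, Q, R, S
  1-simplices (6): PQ, PR, PS, QR, QS, RS
  2-simplices (4): PQR, PQS, PRS, QRS

so the chain groups are C_0 ≅ Z^4, C_1 ≅ Z^6, C_2 ≅ Z^4.

Boundary ∂_1: C_1 → C_0 maps an edge to its endpoints' difference, ∂[p,q] = q − p. For instance
  ∂QR = R − Q.
This gives a 4×6 integer matrix of rank 3; reducing to Smith normal form yields diagonal entries (1,1,1).

The boundary map ∂_2: C_2 → C_1 acts by ∂[p,q,r] = [q,r] − [p,r] + [p,q]. For instance
  ∂PQR = QR − PR + PQ,
  ∂QRS = RS − QS + QR.
As a 6×4 matrix over Z this has rank 3, with invariant factors (1,1,1).

Now H_k = ker ∂_k / im ∂_{k+1}, so:

  H_2: rank ker ∂_2 − rank ∂_3 = (4 − 3) − 0 = 1, and there is no ∂_3, so H_2 ≅ Z.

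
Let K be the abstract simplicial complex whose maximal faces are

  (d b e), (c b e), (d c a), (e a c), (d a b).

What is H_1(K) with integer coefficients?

Fix the vertex order a < b < c < d < e and write every simplex with vertices in increasing order. Then dim K = 2 and the simplices of K are:

  0-simplices (5): a, b, c, d, e
  1-simplices (10): ab, ac, ad, ae, bc, bd, be, cd, ce, de
  2-simplices (5): abd, acd, ace, bce, bde

so the chain groups are C_0 ≅ Z^5, C_1 ≅ Z^10, C_2 ≅ Z^5.

The boundary map ∂_1: C_1 → C_0 sends each edge [p,q] (with p < q) to q − p.
This gives a 5×10 integer matrix of rank 4; reducing to Smith normal form yields diagonal entries (1,1,1,1).

∂_2: C_2 → C_1 maps a triangle to the signed sum of its edges. For instance
  ∂acd = cd − ad + ac,
  ∂abd = bd − ad + ab.
This gives a 10×5 integer matrix of rank 5; reducing to Smith normal form yields diagonal entries (1,1,1,1,1).

Computing H_k = (kernel of ∂_k) / (image of ∂_{k+1}):

  H_1: rank ker ∂_1 − rank ∂_2 = (10 − 4) − 5 = 1, and the invariant factors of ∂_2 are all 1, so H_1 ≅ Z.

H_1 ≅ Z.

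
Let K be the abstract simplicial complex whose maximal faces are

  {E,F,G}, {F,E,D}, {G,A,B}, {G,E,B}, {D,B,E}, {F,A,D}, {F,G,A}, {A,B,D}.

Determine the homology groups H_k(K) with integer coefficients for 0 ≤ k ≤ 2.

Fix the vertex order A < B < D < E < F < G and write every simplex with vertices in increasing order. Then dim K = 2 and the simplices of K are:

  0-simplices (6): A, B, D, E, F, G
  1-simplices (12): AB, AD, AF, AG, BD, BE, BG, DE, DF, EF, EG, FG
  2-simplices (8): ABD, ABG, ADF, AFG, BDE, BEG, DEF, EFG

Hence C_0 ≅ Z^6, C_1 ≅ Z^12, C_2 ≅ Z^8.

∂_1: C_1 → C_0 sends each edge [p,q] (with p < q) to q − p. For instance
  ∂BG = G − B.
This gives a 6×12 integer matrix of rank 5; reducing to Smith normal form yields diagonal entries (1,1,1,1,1).

Boundary ∂_2: C_2 → C_1 sends each 2-simplex [p,q,r] to [q,r] − [p,r] + [p,q]. For instance
  ∂BDE = DE − BE + BD,
  ∂EFG = FG − EG + EF.
As a 12×8 matrix over Z this has rank 7, with invariant factors (1,1,1,1,1,1,1).

Computing H_k = (kernel of ∂_k) / (image of ∂_{k+1}):

  H_0: rank C_0 − rank ∂_1 = 6 − 5 = 1, and the invariant factors of ∂_1 are all 1, so H_0 = Z.
  H_1: rank ker ∂_1 − rank ∂_2 = (12 − 5) − 7 = 0, and the invariant factors of ∂_2 are all 1, so H_1 = 0.
  H_2: rank ker ∂_2 − rank ∂_3 = (8 − 7) − 0 = 1, and there is no ∂_3, so H_2 = Z.

As a check, the Euler characteristic is 6 − 12 + 8 = 2, which agrees with 1 − 0 + 1 = 2.

H_0 = Z,  H_1 = 0,  H_2 = Z.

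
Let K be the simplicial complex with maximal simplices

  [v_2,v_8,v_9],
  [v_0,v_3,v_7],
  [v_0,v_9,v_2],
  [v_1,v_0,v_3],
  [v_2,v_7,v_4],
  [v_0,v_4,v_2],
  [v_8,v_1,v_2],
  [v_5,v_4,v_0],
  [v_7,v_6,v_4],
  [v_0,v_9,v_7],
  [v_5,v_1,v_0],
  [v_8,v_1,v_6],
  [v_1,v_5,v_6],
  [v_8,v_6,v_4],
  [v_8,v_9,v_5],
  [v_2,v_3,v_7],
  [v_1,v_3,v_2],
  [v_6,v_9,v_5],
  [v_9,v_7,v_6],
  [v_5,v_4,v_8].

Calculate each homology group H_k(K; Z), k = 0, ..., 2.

Fix the vertex order v_0 < v_1 < v_2 < v_3 < v_4 < v_5 < v_6 < v_7 < v_8 < v_9 and write every simplex with vertices in increasing order. Then dim K = 2 and the simplices of K are:

  0-simplices (10): [v_0], [v_1], [v_2], [v_3], [v_4], [v_5], [v_6], [v_7], [v_8], [v_9]
  1-simplices (30): (30 of them)
  2-simplices (20): (20 of them)

so the chain groups are C_0 ≅ Z^10, C_1 ≅ Z^30, C_2 ≅ Z^20.

Boundary ∂_1: C_1 → C_0 maps an edge to its endpoints' difference, ∂[p,q] = q − p.
The resulting 10×30 matrix has rank 9, and its Smith normal form has invariant factors (1,1,1,1,1,1,1,1,1).

Boundary ∂_2: C_2 → C_1 maps a triangle to the signed sum of its edges. For instance
  ∂[v_4,v_6,v_8] = [v_6,v_8] − [v_4,v_8] + [v_4,v_6],
  ∂[v_5,v_6,v_9] = [v_6,v_9] − [v_5,v_9] + [v_5,v_6].
As a 30×20 matrix over Z this has rank 20, with invariant factors (1,1,1,1,1,1,1,1,1,1,1,1,1,1,1,1,1,1,1,2).

Reading off H_k = ker ∂_k / im ∂_{k+1}:

  H_0: rank C_0 − rank ∂_1 = 10 − 9 = 1, and the invariant factors of ∂_1 are all 1, so H_0 = Z.
  H_1: rank ker ∂_1 − rank ∂_2 = (30 − 9) − 20 = 1, and ∂_2 has invariant factor 2 > 1, so H_1 = Z ⊕ Z/2Z.
  H_2: rank ker ∂_2 − rank ∂_3 = (20 − 20) − 0 = 0, and there is no ∂_3, so H_2 = 0.

As a check, the Euler characteristic is 10 − 30 + 20 = 0, which agrees with 1 − 1 + 0 = 0.

H_0 ≅ Z,  H_1 ≅ Z ⊕ Z/2Z,  H_2 = 0.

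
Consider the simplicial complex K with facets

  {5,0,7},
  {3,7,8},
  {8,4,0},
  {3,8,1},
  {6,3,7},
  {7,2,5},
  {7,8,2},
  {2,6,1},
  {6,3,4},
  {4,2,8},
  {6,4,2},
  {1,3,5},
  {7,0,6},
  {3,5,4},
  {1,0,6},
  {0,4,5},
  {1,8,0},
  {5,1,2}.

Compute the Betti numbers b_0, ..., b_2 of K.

K has 9 vertices, 27 edges, 18 triangles.
rank ∂_0 = 0, rank ∂_1 = 8 ⇒ b_0 = 9 − 0 − 8 = 1; all invariant factors of ∂_1 are 1 so no torsion. So H_0 ≅ Z.
rank ∂_1 = 8, rank ∂_2 = 17 ⇒ b_1 = 27 − 8 − 17 = 2; all invariant factors of ∂_2 are 1 so no torsion. So H_1 ≅ Z^2.
rank ∂_2 = 17, rank ∂_3 = 0 ⇒ b_2 = 18 − 17 − 0 = 1. So H_2 ≅ Z.

b_0 = 1, b_1 = 2, b_2 = 1.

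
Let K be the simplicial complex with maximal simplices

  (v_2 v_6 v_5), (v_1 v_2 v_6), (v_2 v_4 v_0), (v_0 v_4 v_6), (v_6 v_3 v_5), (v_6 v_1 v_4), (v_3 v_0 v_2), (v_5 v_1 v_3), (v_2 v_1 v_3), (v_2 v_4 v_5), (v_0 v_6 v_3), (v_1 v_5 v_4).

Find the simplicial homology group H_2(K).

Order the vertices as v_0 < v_1 < v_2 < v_3 < v_4 < v_5 < v_6. Listing each simplex with vertices in this order, K has dimension 2 with simplices:

  0-simplices (7): [v_0], [v_1], [v_2], [v_3], [v_4], [v_5], [v_6]
  1-simplices (18): (18 of them)
  2-simplices (12): (12 of them)

so the chain groups are C_0 ≅ Z^7, C_1 ≅ Z^18, C_2 ≅ Z^12.

The boundary map ∂_1: C_1 → C_0 is given by ∂[p,q] = [q] − [p]. For instance
  ∂[v_1,v_5] = [v_5] − [v_1].
The resulting 7×18 matrix has rank 6, and its Smith normal form has invariant factors (1,1,1,1,1,1).

The boundary map ∂_2: C_2 → C_1 acts by ∂[p,q,r] = [q,r] − [p,r] + [p,q]. For instance
  ∂[v_0,v_4,v_6] = [v_4,v_6] − [v_0,v_6] + [v_0,v_4],
  ∂[v_2,v_5,v_6] = [v_5,v_6] − [v_2,v_6] + [v_2,v_5].
As a 18×12 matrix over Z this has rank 12, with invariant factors (1,1,1,1,1,1,1,1,1,1,1,2).

Computing H_k = (kernel of ∂_k) / (image of ∂_{k+1}):

  H_2: rank ker ∂_2 − rank ∂_3 = (12 − 12) − 0 = 0, and there is no ∂_3, so H_2 ≅ 0.

(K is a triangulation of the real projective plane RP^2.)

H_2 ≅ 0.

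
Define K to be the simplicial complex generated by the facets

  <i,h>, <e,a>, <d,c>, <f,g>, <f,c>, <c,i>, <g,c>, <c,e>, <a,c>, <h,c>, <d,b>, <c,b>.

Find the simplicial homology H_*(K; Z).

K has 9 vertices, 12 edges.
rank ∂_0 = 0, rank ∂_1 = 8 ⇒ b_0 = 9 − 0 − 8 = 1; all invariant factors of ∂_1 are 1 so no torsion. So H_0 ≅ Z.
rank ∂_1 = 8, rank ∂_2 = 0 ⇒ b_1 = 12 − 8 − 0 = 4. So H_1 ≅ Z^4.

H_0 ≅ Z,  H_1 ≅ Z^4.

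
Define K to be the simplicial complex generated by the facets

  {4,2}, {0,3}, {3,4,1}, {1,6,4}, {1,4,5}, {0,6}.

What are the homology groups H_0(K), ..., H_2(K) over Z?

Fix the vertex order 0 < 1 < 2 < 3 < 4 < 5 < 6 and write every simplex with vertices in increasing order. Then dim K = 2 and the simplices of K are:

  0-simplices (7): [0], [1], [2], [3], [4], [5], [6]
  1-simplices (10): [0,3], [0,6], [1,3], [1,4], [1,5], [1,6], [2,4], [3,4], [4,5], [4,6]
  2-simplices (3): [1,3,4], [1,4,5], [1,4,6]

so the chain groups are C_0 ≅ Z^7, C_1 ≅ Z^10, C_2 ≅ Z^3.

Boundary ∂_1: C_1 → C_0 sends each edge [p,q] (with p < q) to q − p. For instance
  ∂[3,4] = [4] − [3].
This gives a 7×10 integer matrix of rank 6; reducing to Smith normal form yields diagonal entries (1,1,1,1,1,1).

∂_2: C_2 → C_1 maps a triangle to the signed sum of its edges. For instance
  ∂[1,4,6] = [4,6] − [1,6] + [1,4],
  ∂[1,3,4] = [3,4] − [1,4] + [1,3].
This gives a 10×3 integer matrix of rank 3; reducing to Smith normal form yields diagonal entries (1,1,1).

Now H_k = ker ∂_k / im ∂_{k+1}, so:

  H_0: rank C_0 − rank ∂_1 = 7 − 6 = 1, and the invariant factors of ∂_1 are all 1, so H_0 ≅ Z.
  H_1: rank ker ∂_1 − rank ∂_2 = (10 − 6) − 3 = 1, and the invariant factors of ∂_2 are all 1, so H_1 ≅ Z.
  H_2: rank ker ∂_2 − rank ∂_3 = (3 − 3) − 0 = 0, and there is no ∂_3, so H_2 ≅ 0.

H_0 = Z,  H_1 = Z,  H_2 = 0.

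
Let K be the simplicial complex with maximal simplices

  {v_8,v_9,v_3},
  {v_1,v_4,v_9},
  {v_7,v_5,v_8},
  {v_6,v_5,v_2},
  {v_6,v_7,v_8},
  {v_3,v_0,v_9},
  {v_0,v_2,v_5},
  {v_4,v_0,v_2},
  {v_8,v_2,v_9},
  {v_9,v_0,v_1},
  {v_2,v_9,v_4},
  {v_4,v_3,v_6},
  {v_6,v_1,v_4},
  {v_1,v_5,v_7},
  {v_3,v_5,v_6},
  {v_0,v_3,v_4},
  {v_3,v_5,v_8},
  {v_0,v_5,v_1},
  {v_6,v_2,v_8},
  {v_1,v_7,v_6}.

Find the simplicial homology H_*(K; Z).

Order the vertices as v_0 < v_1 < v_2 < v_3 < v_4 < v_5 < v_6 < v_7 < v_8 < v_9. Listing each simplex with vertices in this order, K has dimension 2 with simplices:

  0-simplices (10): [v_0], [v_1], [v_2], [v_3], [v_4], [v_5], [v_6], [v_7], [v_8], [v_9]
  1-simplices (30): (30 of them)
  2-simplices (20): (20 of them)

so the chain groups are C_0 ≅ Z^10, C_1 ≅ Z^30, C_2 ≅ Z^20.

∂_1: C_1 → C_0 maps an edge to its endpoints' difference, ∂[p,q] = q − p. For instance
  ∂[v_5,v_7] = [v_7] − [v_5].
As a 10×30 matrix over Z this has rank 9, with invariant factors (1,1,1,1,1,1,1,1,1).

Boundary ∂_2: C_2 → C_1 sends each 2-simplex [p,q,r] to [q,r] − [p,r] + [p,q]. For instance
  ∂[v_0,v_3,v_4] = [v_3,v_4] − [v_0,v_4] + [v_0,v_3],
  ∂[v_3,v_5,v_6] = [v_5,v_6] − [v_3,v_6] + [v_3,v_5].
The resulting 30×20 matrix has rank 20, and its Smith normal form has invariant factors (1,1,1,1,1,1,1,1,1,1,1,1,1,1,1,1,1,1,1,2).

Now H_k = ker ∂_k / im ∂_{k+1}, so:

  H_0: rank C_0 − rank ∂_1 = 10 − 9 = 1, and the invariant factors of ∂_1 are all 1, so H_0 = Z.
  H_1: rank ker ∂_1 − rank ∂_2 = (30 − 9) − 20 = 1, and ∂_2 has invariant factor 2 > 1, so H_1 = Z ⊕ Z_2.
  H_2: rank ker ∂_2 − rank ∂_3 = (20 − 20) − 0 = 0, and there is no ∂_3, so H_2 = 0.

H_0 = Z,  H_1 = Z ⊕ Z_2,  H_2 = 0.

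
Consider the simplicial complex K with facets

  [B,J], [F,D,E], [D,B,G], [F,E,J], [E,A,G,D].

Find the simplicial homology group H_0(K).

H_0 = Z.

Fix the vertex order A < B < D < E < F < G < J and write every simplex with vertices in increasing order. Then dim K = 3 and the simplices of K are:

  0-simplices (7): A, B, D, E, F, G, J
  1-simplices (13): AD, AE, AG, BD, BG, BJ, DE, DF, DG, EF, EG, EJ, FJ
  2-simplices (7): ADE, ADG, AEG, BDG, DEF, DEG, EFJ
  3-simplices (1): ADEG

giving chain groups C_0 ≅ Z^7, C_1 ≅ Z^13, C_2 ≅ Z^7, C_3 ≅ Z^1.

The boundary map ∂_1: C_1 → C_0 sends each edge [p,q] (with p < q) to q − p. For instance
  ∂AD = D − A.
As a 7×13 matrix over Z this has rank 6, with invariant factors (1,1,1,1,1,1).

The boundary map ∂_2: C_2 → C_1 acts by ∂[p,q,r] = [q,r] − [p,r] + [p,q]. For instance
  ∂ADG = DG − AG + AD,
  ∂AEG = EG − AG + AE.
The 13×7 boundary matrix has rank 6 and Smith normal form diag(1,1,1,1,1,1).

∂_3: C_3 → C_2 sends each 3-simplex σ to the alternating sum Σ_i (−1)^i (σ with its i-th vertex removed). For instance
  ∂ADEG = DEG − AEG + ADG − ADE.
The 7×1 boundary matrix has rank 1 and Smith normal form diag(1).

Computing H_k = (kernel of ∂_k) / (image of ∂_{k+1}):

  H_0: rank C_0 − rank ∂_1 = 7 − 6 = 1, and the invariant factors of ∂_1 are all 1, so H_0 ≅ Z.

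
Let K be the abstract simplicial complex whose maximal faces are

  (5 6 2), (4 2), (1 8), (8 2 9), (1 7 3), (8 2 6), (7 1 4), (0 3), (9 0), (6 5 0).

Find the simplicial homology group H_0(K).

H_0 = Z.

Fix the vertex order 0 < 1 < 2 < 3 < 4 < 5 < 6 < 7 < 8 < 9 and write every simplex with vertices in increasing order. Then dim K = 2 and the simplices of K are:

  0-simplices (10): [0], [1], [2], [3], [4], [5], [6], [7], [8], [9]
  1-simplices (18): [0,3], [0,5], [0,6], [0,9], [1,3], [1,4], [1,7], [1,8], [2,4], [2,5], [2,6], [2,8], [2,9], [3,7], [4,7], [5,6], [6,8], [8,9]
  2-simplices (6): [0,5,6], [1,3,7], [1,4,7], [2,5,6], [2,6,8], [2,8,9]

giving chain groups C_0 ≅ Z^10, C_1 ≅ Z^18, C_2 ≅ Z^6.

The boundary map ∂_1: C_1 → C_0 is given by ∂[p,q] = [q] − [p].
This gives a 10×18 integer matrix of rank 9; reducing to Smith normal form yields diagonal entries (1,1,1,1,1,1,1,1,1).

Boundary ∂_2: C_2 → C_1 maps a triangle to the signed sum of its edges. For instance
  ∂[2,5,6] = [5,6] − [2,6] + [2,5],
  ∂[0,5,6] = [5,6] − [0,6] + [0,5].
This gives a 18×6 integer matrix of rank 6; reducing to Smith normal form yields diagonal entries (1,1,1,1,1,1).

From H_k ≅ ker(∂_k) / im(∂_{k+1}) we obtain:

  H_0: rank C_0 − rank ∂_1 = 10 − 9 = 1, and the invariant factors of ∂_1 are all 1, so H_0 ≅ Z.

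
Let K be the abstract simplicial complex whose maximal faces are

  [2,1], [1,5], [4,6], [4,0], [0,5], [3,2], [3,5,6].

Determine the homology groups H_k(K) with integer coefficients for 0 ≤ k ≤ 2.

Fix the vertex order 0 < 1 < 2 < 3 < 4 < 5 < 6 and write every simplex with vertices in increasing order. Then dim K = 2 and the simplices of K are:

  0-simplices (7): [0], [1], [2], [3], [4], [5], [6]
  1-simplices (9): [0,4], [0,5], [1,2], [1,5], [2,3], [3,5], [3,6], [4,6], [5,6]
  2-simplices (1): [3,5,6]

so the chain groups are C_0 ≅ Z^7, C_1 ≅ Z^9, C_2 ≅ Z^1.

∂_1: C_1 → C_0 maps an edge to its endpoints' difference, ∂[p,q] = q − p. For instance
  ∂[3,5] = [5] − [3].
This gives a 7×9 integer matrix of rank 6; reducing to Smith normal form yields diagonal entries (1,1,1,1,1,1).

Boundary ∂_2: C_2 → C_1 acts by ∂[p,q,r] = [q,r] − [p,r] + [p,q]. For instance
  ∂[3,5,6] = [5,6] − [3,6] + [3,5].
The 9×1 boundary matrix has rank 1 and Smith normal form diag(1).

Reading off H_k = ker ∂_k / im ∂_{k+1}:

  H_0: rank C_0 − rank ∂_1 = 7 − 6 = 1, and the invariant factors of ∂_1 are all 1, so H_0 = Z.
  H_1: rank ker ∂_1 − rank ∂_2 = (9 − 6) − 1 = 2, and the invariant factors of ∂_2 are all 1, so H_1 = Z^2.
  H_2: rank ker ∂_2 − rank ∂_3 = (1 − 1) − 0 = 0, and there is no ∂_3, so H_2 = 0.

H_0 = Z,  H_1 = Z^2,  H_2 = 0.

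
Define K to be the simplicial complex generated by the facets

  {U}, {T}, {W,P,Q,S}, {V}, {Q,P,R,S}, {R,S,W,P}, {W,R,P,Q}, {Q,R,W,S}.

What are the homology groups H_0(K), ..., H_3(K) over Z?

H_0 = Z^4,  H_1 = 0,  H_2 = 0,  H_3 = Z.

We work with the vertex ordering P < Q < R < S < T < U < V < W. The simplices of K, each written with vertices in increasing order, are:

  0-simplices (8): P, Q, R, S, T, U, V, W
  1-simplices (10): PQ, PR, PS, PW, QR, QS, QW, RS, RW, SW
  2-simplices (10): PQR, PQS, PQW, PRS, PRW, PSW, QRS, QRW, QSW, RSW
  3-simplices (5): PQRS, PQRW, PQSW, PRSW, QRSW

giving chain groups C_0 ≅ Z^8, C_1 ≅ Z^10, C_2 ≅ Z^10, C_3 ≅ Z^5.

∂_1: C_1 → C_0 maps an edge to its endpoints' difference, ∂[p,q] = q − p. For instance
  ∂PQ = Q − P.
The 8×10 boundary matrix has rank 4 and Smith normal form diag(1,1,1,1).

Boundary ∂_2: C_2 → C_1 acts by ∂[p,q,r] = [q,r] − [p,r] + [p,q]. For instance
  ∂PQS = QS − PS + PQ,
  ∂QRS = RS − QS + QR.
This gives a 10×10 integer matrix of rank 6; reducing to Smith normal form yields diagonal entries (1,1,1,1,1,1).

Boundary ∂_3: C_3 → C_2 sends each 3-simplex σ to the alternating sum Σ_i (−1)^i (σ with its i-th vertex removed). For instance
  ∂PQSW = QSW − PSW + PQW − PQS,
  ∂PQRS = QRS − PRS + PQS − PQR.
As a 10×5 matrix over Z this has rank 4, with invariant factors (1,1,1,1).

Now H_k = ker ∂_k / im ∂_{k+1}, so:

  H_0: rank C_0 − rank ∂_1 = 8 − 4 = 4, and the invariant factors of ∂_1 are all 1, so H_0 ≅ Z^4.
  H_1: rank ker ∂_1 − rank ∂_2 = (10 − 4) − 6 = 0, and the invariant factors of ∂_2 are all 1, so H_1 ≅ 0.
  H_2: rank ker ∂_2 − rank ∂_3 = (10 − 6) − 4 = 0, and the invariant factors of ∂_3 are all 1, so H_2 ≅ 0.
  H_3: rank ker ∂_3 − rank ∂_4 = (5 − 4) − 0 = 1, and there is no ∂_4, so H_3 ≅ Z.

(K is a triangulation of the disjoint union of the 3-sphere S^3 and a set of 3 points.)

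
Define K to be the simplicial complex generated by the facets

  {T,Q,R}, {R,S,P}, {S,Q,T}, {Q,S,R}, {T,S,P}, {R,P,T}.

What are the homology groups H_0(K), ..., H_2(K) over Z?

H_0 ≅ Z,  H_1 = 0,  H_2 ≅ Z.

Take the total order P < Q < R < S < T on the vertex set. Then K (dimension 2) consists of the simplices:

  0-simplices (5): P, Q, R, S, T
  1-simplices (9): PR, PS, PT, QR, QS, QT, RS, RT, ST
  2-simplices (6): PRS, PRT, PST, QRS, QRT, QST

Hence C_0 ≅ Z^5, C_1 ≅ Z^9, C_2 ≅ Z^6.

∂_1: C_1 → C_0 maps an edge to its endpoints' difference, ∂[p,q] = q − p. For instance
  ∂QT = T − Q.
The 5×9 boundary matrix has rank 4 and Smith normal form diag(1,1,1,1).

The boundary map ∂_2: C_2 → C_1 maps a triangle to the signed sum of its edges. For instance
  ∂QRS = RS − QS + QR,
  ∂PRS = RS − PS + PR.
This gives a 9×6 integer matrix of rank 5; reducing to Smith normal form yields diagonal entries (1,1,1,1,1).

Computing H_k = (kernel of ∂_k) / (image of ∂_{k+1}):

  H_0: rank C_0 − rank ∂_1 = 5 − 4 = 1, and the invariant factors of ∂_1 are all 1, so H_0 ≅ Z.
  H_1: rank ker ∂_1 − rank ∂_2 = (9 − 4) − 5 = 0, and the invariant factors of ∂_2 are all 1, so H_1 ≅ 0.
  H_2: rank ker ∂_2 − rank ∂_3 = (6 − 5) − 0 = 1, and there is no ∂_3, so H_2 ≅ Z.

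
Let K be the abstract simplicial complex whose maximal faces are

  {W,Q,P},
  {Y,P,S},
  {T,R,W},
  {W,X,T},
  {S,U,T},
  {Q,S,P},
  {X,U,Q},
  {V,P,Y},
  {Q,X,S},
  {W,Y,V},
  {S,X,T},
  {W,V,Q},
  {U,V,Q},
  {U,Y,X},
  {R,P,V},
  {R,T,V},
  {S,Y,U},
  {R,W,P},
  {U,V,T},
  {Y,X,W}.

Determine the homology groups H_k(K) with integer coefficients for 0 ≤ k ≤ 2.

Order the vertices as P < Q < R < S < T < U < V < W < X < Y. Listing each simplex with vertices in this order, K has dimension 2 with simplices:

  0-simplices (10): P, Q, R, S, T, U, V, W, X, Y
  1-simplices (30): PQ, PR, PS, PV, PW, PY, QS, QU, QV, QW, QX, RT, RV, RW, ST, SU, SX, SY, TU, TV, TW, TX, UV, UX, UY, VW, VY, WX, WY, XY
  2-simplices (20): PQS, PQW, PRV, PRW, PSY, PVY, QSX, QUV, QUX, QVW, RTV, RTW, STU, STX, SUY, TUV, TWX, UXY, VWY, WXY

so the chain groups are C_0 ≅ Z^10, C_1 ≅ Z^30, C_2 ≅ Z^20.

Boundary ∂_1: C_1 → C_0 is given by ∂[p,q] = [q] − [p].
This gives a 10×30 integer matrix of rank 9; reducing to Smith normal form yields diagonal entries (1,1,1,1,1,1,1,1,1).

The boundary map ∂_2: C_2 → C_1 maps a triangle to the signed sum of its edges. For instance
  ∂PQW = QW − PW + PQ,
  ∂STU = TU − SU + ST.
As a 30×20 matrix over Z this has rank 20, with invariant factors (1,1,1,1,1,1,1,1,1,1,1,1,1,1,1,1,1,1,1,2).

Computing H_k = (kernel of ∂_k) / (image of ∂_{k+1}):

  H_0: rank C_0 − rank ∂_1 = 10 − 9 = 1, and the invariant factors of ∂_1 are all 1, so H_0 = Z.
  H_1: rank ker ∂_1 − rank ∂_2 = (30 − 9) − 20 = 1, and ∂_2 has invariant factor 2 > 1, so H_1 = Z ⊕ Z/2Z.
  H_2: rank ker ∂_2 − rank ∂_3 = (20 − 20) − 0 = 0, and there is no ∂_3, so H_2 = 0.

H_0 ≅ Z,  H_1 ≅ Z ⊕ Z/2Z,  H_2 = 0.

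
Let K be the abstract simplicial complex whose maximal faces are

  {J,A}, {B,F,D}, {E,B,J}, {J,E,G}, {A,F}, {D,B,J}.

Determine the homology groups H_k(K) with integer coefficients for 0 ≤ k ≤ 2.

H_0 = Z,  H_1 = Z,  H_2 = 0.

Fix the vertex order A < B < D < E < F < G < J and write every simplex with vertices in increasing order. Then dim K = 2 and the simplices of K are:

  0-simplices (7): A, B, D, E, F, G, J
  1-simplices (11): AF, AJ, BD, BE, BF, BJ, DF, DJ, EG, EJ, GJ
  2-simplices (4): BDF, BDJ, BEJ, EGJ

Hence C_0 ≅ Z^7, C_1 ≅ Z^11, C_2 ≅ Z^4.

Boundary ∂_1: C_1 → C_0 is given by ∂[p,q] = [q] − [p]. For instance
  ∂EG = G − E.
The 7×11 boundary matrix has rank 6 and Smith normal form diag(1,1,1,1,1,1).

Boundary ∂_2: C_2 → C_1 sends each 2-simplex [p,q,r] to [q,r] − [p,r] + [p,q]. For instance
  ∂EGJ = GJ − EJ + EG,
  ∂BDJ = DJ − BJ + BD.
The 11×4 boundary matrix has rank 4 and Smith normal form diag(1,1,1,1).

Reading off H_k = ker ∂_k / im ∂_{k+1}:

  H_0: rank C_0 − rank ∂_1 = 7 − 6 = 1, and the invariant factors of ∂_1 are all 1, so H_0 = Z.
  H_1: rank ker ∂_1 − rank ∂_2 = (11 − 6) − 4 = 1, and the invariant factors of ∂_2 are all 1, so H_1 = Z.
  H_2: rank ker ∂_2 − rank ∂_3 = (4 − 4) − 0 = 0, and there is no ∂_3, so H_2 = 0.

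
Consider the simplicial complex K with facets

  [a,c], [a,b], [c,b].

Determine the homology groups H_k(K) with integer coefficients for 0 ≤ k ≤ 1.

Order the vertices as a < b < c. Listing each simplex with vertices in this order, K has dimension 1 with simplices:

  0-simplices (3): a, b, c
  1-simplices (3): ab, ac, bc

Hence C_0 ≅ Z^3, C_1 ≅ Z^3.

∂_1: C_1 → C_0 is given by ∂[p,q] = [q] − [p].
As a 3×3 matrix over Z this has rank 2, with invariant factors (1,1).

Now H_k = ker ∂_k / im ∂_{k+1}, so:

  H_0: rank C_0 − rank ∂_1 = 3 − 2 = 1, and the invariant factors of ∂_1 are all 1, so H_0 ≅ Z.
  H_1: rank ker ∂_1 − rank ∂_2 = (3 − 2) − 0 = 1, and there is no ∂_2, so H_1 ≅ Z.

H_0 = Z,  H_1 = Z.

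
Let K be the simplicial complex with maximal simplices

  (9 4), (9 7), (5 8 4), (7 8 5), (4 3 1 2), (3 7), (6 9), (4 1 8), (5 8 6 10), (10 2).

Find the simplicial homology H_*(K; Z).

H_0 = Z,  H_1 = Z^4,  H_2 = 0,  H_3 = 0.

Order the vertices as 1 < 2 < 3 < 4 < 5 < 6 < 7 < 8 < 9 < 10. Listing each simplex with vertices in this order, K has dimension 3 with simplices:

  0-simplices (10): [1], [2], [3], [4], [5], [6], [7], [8], [9], [10]
  1-simplices (22): [1,2], [1,3], [1,4], [1,8], [2,3], [2,4], [2,10], [3,4], [3,7], [4,5], [4,8], [4,9], [5,6], [5,7], [5,8], [5,10], [6,8], [6,9], [6,10], [7,8], [7,9], [8,10]
  2-simplices (11): [1,2,3], [1,2,4], [1,3,4], [1,4,8], [2,3,4], [4,5,8], [5,6,8], [5,6,10], [5,7,8], [5,8,10], [6,8,10]
  3-simplices (2): [1,2,3,4], [5,6,8,10]

Hence C_0 ≅ Z^10, C_1 ≅ Z^22, C_2 ≅ Z^11, C_3 ≅ Z^2.

Boundary ∂_1: C_1 → C_0 maps an edge to its endpoints' difference, ∂[p,q] = q − p. For instance
  ∂[5,10] = [10] − [5].
The resulting 10×22 matrix has rank 9, and its Smith normal form has invariant factors (1,1,1,1,1,1,1,1,1).

∂_2: C_2 → C_1 sends each 2-simplex [p,q,r] to [q,r] − [p,r] + [p,q]. For instance
  ∂[5,6,8] = [6,8] − [5,8] + [5,6],
  ∂[6,8,10] = [8,10] − [6,10] + [6,8].
As a 22×11 matrix over Z this has rank 9, with invariant factors (1,1,1,1,1,1,1,1,1).

Boundary ∂_3: C_3 → C_2 sends each 3-simplex σ to the alternating sum Σ_i (−1)^i (σ with its i-th vertex removed). For instance
  ∂[5,6,8,10] = [6,8,10] − [5,8,10] + [5,6,10] − [5,6,8],
  ∂[1,2,3,4] = [2,3,4] − [1,3,4] + [1,2,4] − [1,2,3].
As a 11×2 matrix over Z this has rank 2, with invariant factors (1,1).

Now H_k = ker ∂_k / im ∂_{k+1}, so:

  H_0: rank C_0 − rank ∂_1 = 10 − 9 = 1, and the invariant factors of ∂_1 are all 1, so H_0 = Z.
  H_1: rank ker ∂_1 − rank ∂_2 = (22 − 9) − 9 = 4, and the invariant factors of ∂_2 are all 1, so H_1 = Z^4.
  H_2: rank ker ∂_2 − rank ∂_3 = (11 − 9) − 2 = 0, and the invariant factors of ∂_3 are all 1, so H_2 = 0.
  H_3: rank ker ∂_3 − rank ∂_4 = (2 − 2) − 0 = 0, and there is no ∂_4, so H_3 = 0.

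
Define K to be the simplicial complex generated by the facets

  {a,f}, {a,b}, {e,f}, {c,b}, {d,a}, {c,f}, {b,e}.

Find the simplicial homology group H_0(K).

Order the vertices as a < b < c < d < e < f. Listing each simplex with vertices in this order, K has dimension 1 with simplices:

  0-simplices (6): a, b, c, d, e, f
  1-simplices (7): ab, ad, af, bc, be, cf, ef

so the chain groups are C_0 ≅ Z^6, C_1 ≅ Z^7.

Boundary ∂_1: C_1 → C_0 sends each edge [p,q] (with p < q) to q − p. For instance
  ∂ad = d − a.
This gives a 6×7 integer matrix of rank 5; reducing to Smith normal form yields diagonal entries (1,1,1,1,1).

Now H_k = ker ∂_k / im ∂_{k+1}, so:

  H_0: rank C_0 − rank ∂_1 = 6 − 5 = 1, and the invariant factors of ∂_1 are all 1, so H_0 = Z.

H_0 = Z.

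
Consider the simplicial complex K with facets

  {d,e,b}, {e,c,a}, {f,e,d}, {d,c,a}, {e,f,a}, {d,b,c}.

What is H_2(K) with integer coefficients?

H_2 ≅ 0.

K has 6 vertices, 12 edges, 6 triangles.
rank ∂_2 = 6, rank ∂_3 = 0 ⇒ b_2 = 6 − 6 − 0 = 0. So H_2 = 0.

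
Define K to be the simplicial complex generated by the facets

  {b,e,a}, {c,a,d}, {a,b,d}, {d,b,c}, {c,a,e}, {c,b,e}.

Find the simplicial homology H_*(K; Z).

Take the total order a < b < c < d < e on the vertex set. Then K (dimension 2) consists of the simplices:

  0-simplices (5): a, b, c, d, e
  1-simplices (9): ab, ac, ad, ae, bc, bd, be, cd, ce
  2-simplices (6): abd, abe, acd, ace, bcd, bce

giving chain groups C_0 ≅ Z^5, C_1 ≅ Z^9, C_2 ≅ Z^6.

Boundary ∂_1: C_1 → C_0 sends each edge [p,q] (with p < q) to q − p.
As a 5×9 matrix over Z this has rank 4, with invariant factors (1,1,1,1).

Boundary ∂_2: C_2 → C_1 acts by ∂[p,q,r] = [q,r] − [p,r] + [p,q]. For instance
  ∂ace = ce − ae + ac,
  ∂acd = cd − ad + ac.
The resulting 9×6 matrix has rank 5, and its Smith normal form has invariant factors (1,1,1,1,1).

From H_k ≅ ker(∂_k) / im(∂_{k+1}) we obtain:

  H_0: rank C_0 − rank ∂_1 = 5 − 4 = 1, and the invariant factors of ∂_1 are all 1, so H_0 ≅ Z.
  H_1: rank ker ∂_1 − rank ∂_2 = (9 − 4) − 5 = 0, and the invariant factors of ∂_2 are all 1, so H_1 ≅ 0.
  H_2: rank ker ∂_2 − rank ∂_3 = (6 − 5) − 0 = 1, and there is no ∂_3, so H_2 ≅ Z.

H_0 = Z,  H_1 = 0,  H_2 = Z.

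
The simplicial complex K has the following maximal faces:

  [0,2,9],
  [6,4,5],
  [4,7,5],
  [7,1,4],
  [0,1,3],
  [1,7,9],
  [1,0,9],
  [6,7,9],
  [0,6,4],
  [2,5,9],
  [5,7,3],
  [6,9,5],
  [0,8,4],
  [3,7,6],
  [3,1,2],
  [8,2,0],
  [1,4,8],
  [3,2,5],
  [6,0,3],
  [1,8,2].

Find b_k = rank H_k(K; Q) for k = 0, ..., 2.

Fix the vertex order 0 < 1 < 2 < 3 < 4 < 5 < 6 < 7 < 8 < 9 and write every simplex with vertices in increasing order. Then dim K = 2 and the simplices of K are:

  0-simplices (10): [0], [1], [2], [3], [4], [5], [6], [7], [8], [9]
  1-simplices (30): (30 of them)
  2-simplices (20): (20 of them)

so the chain groups are C_0 ≅ Z^10, C_1 ≅ Z^30, C_2 ≅ Z^20.

Boundary ∂_1: C_1 → C_0 maps an edge to its endpoints' difference, ∂[p,q] = q − p.
As a 10×30 matrix over Z this has rank 9, with invariant factors (1,1,1,1,1,1,1,1,1).

The boundary map ∂_2: C_2 → C_1 acts by ∂[p,q,r] = [q,r] − [p,r] + [p,q]. For instance
  ∂[0,2,8] = [2,8] − [0,8] + [0,2],
  ∂[5,6,9] = [6,9] − [5,9] + [5,6].
As a 30×20 matrix over Z this has rank 20, with invariant factors (1,1,1,1,1,1,1,1,1,1,1,1,1,1,1,1,1,1,1,2).

Now H_k = ker ∂_k / im ∂_{k+1}, so:

  H_0: rank C_0 − rank ∂_1 = 10 − 9 = 1, and the invariant factors of ∂_1 are all 1, so H_0 = Z.
  H_1: rank ker ∂_1 − rank ∂_2 = (30 − 9) − 20 = 1, and ∂_2 has invariant factor 2 > 1, so H_1 = Z ⊕ Z/2.
  H_2: rank ker ∂_2 − rank ∂_3 = (20 − 20) − 0 = 0, and there is no ∂_3, so H_2 = 0.

(K is a triangulation of the Klein bottle.)

Hence the Betti numbers are b_0 = 1, b_1 = 1, b_2 = 0.

b_0 = 1, b_1 = 1, b_2 = 0.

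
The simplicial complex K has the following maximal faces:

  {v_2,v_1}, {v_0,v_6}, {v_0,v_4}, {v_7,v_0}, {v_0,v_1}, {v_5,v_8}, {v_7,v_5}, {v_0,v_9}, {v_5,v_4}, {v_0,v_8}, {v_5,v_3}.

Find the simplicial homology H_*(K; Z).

H_0 = Z,  H_1 = Z^2.

K has 10 vertices, 11 edges.
rank ∂_0 = 0, rank ∂_1 = 9 ⇒ b_0 = 10 − 0 − 9 = 1; all invariant factors of ∂_1 are 1 so no torsion. So H_0 = Z.
rank ∂_1 = 9, rank ∂_2 = 0 ⇒ b_1 = 11 − 9 − 0 = 2. So H_1 = Z^2.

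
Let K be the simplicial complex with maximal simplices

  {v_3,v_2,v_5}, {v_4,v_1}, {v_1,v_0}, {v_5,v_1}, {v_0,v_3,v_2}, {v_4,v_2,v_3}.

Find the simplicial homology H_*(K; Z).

H_0 = Z,  H_1 = Z^2,  H_2 = 0.

We work with the vertex ordering v_0 < v_1 < v_2 < v_3 < v_4 < v_5. The simplices of K, each written with vertices in increasing order, are:

  0-simplices (6): [v_0], [v_1], [v_2], [v_3], [v_4], [v_5]
  1-simplices (10): [v_0,v_1], [v_0,v_2], [v_0,v_3], [v_1,v_4], [v_1,v_5], [v_2,v_3], [v_2,v_4], [v_2,v_5], [v_3,v_4], [v_3,v_5]
  2-simplices (3): [v_0,v_2,v_3], [v_2,v_3,v_4], [v_2,v_3,v_5]

giving chain groups C_0 ≅ Z^6, C_1 ≅ Z^10, C_2 ≅ Z^3.

Boundary ∂_1: C_1 → C_0 is given by ∂[p,q] = [q] − [p].
The resulting 6×10 matrix has rank 5, and its Smith normal form has invariant factors (1,1,1,1,1).

The boundary map ∂_2: C_2 → C_1 sends each 2-simplex [p,q,r] to [q,r] − [p,r] + [p,q]. For instance
  ∂[v_0,v_2,v_3] = [v_2,v_3] − [v_0,v_3] + [v_0,v_2],
  ∂[v_2,v_3,v_4] = [v_3,v_4] − [v_2,v_4] + [v_2,v_3].
The 10×3 boundary matrix has rank 3 and Smith normal form diag(1,1,1).

Now H_k = ker ∂_k / im ∂_{k+1}, so:

  H_0: rank C_0 − rank ∂_1 = 6 − 5 = 1, and the invariant factors of ∂_1 are all 1, so H_0 ≅ Z.
  H_1: rank ker ∂_1 − rank ∂_2 = (10 − 5) − 3 = 2, and the invariant factors of ∂_2 are all 1, so H_1 ≅ Z^2.
  H_2: rank ker ∂_2 − rank ∂_3 = (3 − 3) − 0 = 0, and there is no ∂_3, so H_2 ≅ 0.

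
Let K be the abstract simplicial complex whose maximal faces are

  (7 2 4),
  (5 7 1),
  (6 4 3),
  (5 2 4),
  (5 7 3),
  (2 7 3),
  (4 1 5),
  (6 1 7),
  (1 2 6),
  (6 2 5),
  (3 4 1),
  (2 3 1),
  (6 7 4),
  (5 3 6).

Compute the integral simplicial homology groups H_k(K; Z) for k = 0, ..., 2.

H_0 ≅ Z,  H_1 ≅ Z^2,  H_2 ≅ Z.

K has 7 vertices, 21 edges, 14 triangles.
rank ∂_0 = 0, rank ∂_1 = 6 ⇒ b_0 = 7 − 0 − 6 = 1; all invariant factors of ∂_1 are 1 so no torsion. So H_0 ≅ Z.
rank ∂_1 = 6, rank ∂_2 = 13 ⇒ b_1 = 21 − 6 − 13 = 2; all invariant factors of ∂_2 are 1 so no torsion. So H_1 ≅ Z^2.
rank ∂_2 = 13, rank ∂_3 = 0 ⇒ b_2 = 14 − 13 − 0 = 1. So H_2 ≅ Z.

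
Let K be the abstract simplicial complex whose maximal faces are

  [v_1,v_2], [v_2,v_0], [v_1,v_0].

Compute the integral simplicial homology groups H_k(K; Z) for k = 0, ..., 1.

K has 3 vertices, 3 edges.
rank ∂_0 = 0, rank ∂_1 = 2 ⇒ b_0 = 3 − 0 − 2 = 1; all invariant factors of ∂_1 are 1 so no torsion. So H_0 = Z.
rank ∂_1 = 2, rank ∂_2 = 0 ⇒ b_1 = 3 − 2 − 0 = 1. So H_1 = Z.

H_0 = Z,  H_1 = Z.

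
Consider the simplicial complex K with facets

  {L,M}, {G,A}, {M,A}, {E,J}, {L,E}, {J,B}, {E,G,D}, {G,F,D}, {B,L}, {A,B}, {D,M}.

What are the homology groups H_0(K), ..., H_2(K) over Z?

K has 9 vertices, 14 edges, 2 triangles.
rank ∂_0 = 0, rank ∂_1 = 8 ⇒ b_0 = 9 − 0 − 8 = 1; all invariant factors of ∂_1 are 1 so no torsion. So H_0 ≅ Z.
rank ∂_1 = 8, rank ∂_2 = 2 ⇒ b_1 = 14 − 8 − 2 = 4; all invariant factors of ∂_2 are 1 so no torsion. So H_1 ≅ Z^4.
rank ∂_2 = 2, rank ∂_3 = 0 ⇒ b_2 = 2 − 2 − 0 = 0. So H_2 ≅ 0.

H_0 ≅ Z,  H_1 ≅ Z^4,  H_2 = 0.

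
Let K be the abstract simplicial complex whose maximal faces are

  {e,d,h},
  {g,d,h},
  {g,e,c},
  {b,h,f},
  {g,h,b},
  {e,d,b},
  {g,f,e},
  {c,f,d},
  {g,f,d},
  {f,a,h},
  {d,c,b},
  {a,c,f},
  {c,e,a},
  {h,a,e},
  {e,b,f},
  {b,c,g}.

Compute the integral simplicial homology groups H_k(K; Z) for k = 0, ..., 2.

H_0 ≅ Z,  H_1 ≅ Z^2,  H_2 ≅ Z.

Fix the vertex order a < b < c < d < e < f < g < h and write every simplex with vertices in increasing order. Then dim K = 2 and the simplices of K are:

  0-simplices (8): a, b, c, d, e, f, g, h
  1-simplices (24): ac, ae, af, ah, bc, bd, be, bf, bg, bh, cd, ce, cf, cg, de, df, dg, dh, ef, eg, eh, fg, fh, gh
  2-simplices (16): ace, acf, aeh, afh, bcd, bcg, bde, bef, bfh, bgh, cdf, ceg, deh, dfg, dgh, efg

Hence C_0 ≅ Z^8, C_1 ≅ Z^24, C_2 ≅ Z^16.

The boundary map ∂_1: C_1 → C_0 sends each edge [p,q] (with p < q) to q − p. For instance
  ∂ce = e − c.
The 8×24 boundary matrix has rank 7 and Smith normal form diag(1,1,1,1,1,1,1).

Boundary ∂_2: C_2 → C_1 sends each 2-simplex [p,q,r] to [q,r] − [p,r] + [p,q]. For instance
  ∂dgh = gh − dh + dg,
  ∂bcd = cd − bd + bc.
The 24×16 boundary matrix has rank 15 and Smith normal form diag(1,1,1,1,1,1,1,1,1,1,1,1,1,1,1).

Now H_k = ker ∂_k / im ∂_{k+1}, so:

  H_0: rank C_0 − rank ∂_1 = 8 − 7 = 1, and the invariant factors of ∂_1 are all 1, so H_0 = Z.
  H_1: rank ker ∂_1 − rank ∂_2 = (24 − 7) − 15 = 2, and the invariant factors of ∂_2 are all 1, so H_1 = Z^2.
  H_2: rank ker ∂_2 − rank ∂_3 = (16 − 15) − 0 = 1, and there is no ∂_3, so H_2 = Z.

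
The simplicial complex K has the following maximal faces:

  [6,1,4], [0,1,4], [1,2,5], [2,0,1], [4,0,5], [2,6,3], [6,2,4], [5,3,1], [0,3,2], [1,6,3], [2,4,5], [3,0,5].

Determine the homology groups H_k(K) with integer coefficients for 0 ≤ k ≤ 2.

H_0 ≅ Z,  H_1 ≅ Z/2Z,  H_2 = 0.

We work with the vertex ordering 0 < 1 < 2 < 3 < 4 < 5 < 6. The simplices of K, each written with vertices in increasing order, are:

  0-simplices (7): [0], [1], [2], [3], [4], [5], [6]
  1-simplices (18): [0,1], [0,2], [0,3], [0,4], [0,5], [1,2], [1,3], [1,4], [1,5], [1,6], [2,3], [2,4], [2,5], [2,6], [3,5], [3,6], [4,5], [4,6]
  2-simplices (12): [0,1,2], [0,1,4], [0,2,3], [0,3,5], [0,4,5], [1,2,5], [1,3,5], [1,3,6], [1,4,6], [2,3,6], [2,4,5], [2,4,6]

Hence C_0 ≅ Z^7, C_1 ≅ Z^18, C_2 ≅ Z^12.

Boundary ∂_1: C_1 → C_0 is given by ∂[p,q] = [q] − [p]. For instance
  ∂[1,4] = [4] − [1].
As a 7×18 matrix over Z this has rank 6, with invariant factors (1,1,1,1,1,1).

The boundary map ∂_2: C_2 → C_1 sends each 2-simplex [p,q,r] to [q,r] − [p,r] + [p,q]. For instance
  ∂[1,3,6] = [3,6] − [1,6] + [1,3],
  ∂[2,4,5] = [4,5] − [2,5] + [2,4].
The resulting 18×12 matrix has rank 12, and its Smith normal form has invariant factors (1,1,1,1,1,1,1,1,1,1,1,2).

Now H_k = ker ∂_k / im ∂_{k+1}, so:

  H_0: rank C_0 − rank ∂_1 = 7 − 6 = 1, and the invariant factors of ∂_1 are all 1, so H_0 ≅ Z.
  H_1: rank ker ∂_1 − rank ∂_2 = (18 − 6) − 12 = 0, and ∂_2 has invariant factor 2 > 1, so H_1 ≅ Z/2Z.
  H_2: rank ker ∂_2 − rank ∂_3 = (12 − 12) − 0 = 0, and there is no ∂_3, so H_2 ≅ 0.

(K is a triangulation of the real projective plane RP^2.)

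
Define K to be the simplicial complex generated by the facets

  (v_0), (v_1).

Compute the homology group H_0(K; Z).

H_0 ≅ Z^2.

Fix the vertex order v_0 < v_1 and write every simplex with vertices in increasing order. Then dim K = 0 and the simplices of K are:

  0-simplices (2): [v_0], [v_1]

Hence C_0 ≅ Z^2.

Reading off H_k = ker ∂_k / im ∂_{k+1}:

  H_0: rank C_0 − rank ∂_1 = 2 − 0 = 2, and there is no ∂_1, so H_0 = Z^2.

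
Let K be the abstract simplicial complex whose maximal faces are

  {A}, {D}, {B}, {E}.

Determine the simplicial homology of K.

Take the total order A < B < D < E on the vertex set. Then K (dimension 0) consists of the simplices:

  0-simplices (4): A, B, D, E

giving chain groups C_0 ≅ Z^4.

Reading off H_k = ker ∂_k / im ∂_{k+1}:

  H_0: rank C_0 − rank ∂_1 = 4 − 0 = 4, and there is no ∂_1, so H_0 = Z^4.

(K is a triangulation of a set of 4 points.)

H_0 ≅ Z^4.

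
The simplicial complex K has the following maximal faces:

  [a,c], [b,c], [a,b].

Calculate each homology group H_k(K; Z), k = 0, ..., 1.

H_0 = Z,  H_1 = Z.

Take the total order a < b < c on the vertex set. Then K (dimension 1) consists of the simplices:

  0-simplices (3): a, b, c
  1-simplices (3): ab, ac, bc

Hence C_0 ≅ Z^3, C_1 ≅ Z^3.

Boundary ∂_1: C_1 → C_0 maps an edge to its endpoints' difference, ∂[p,q] = q − p. For instance
  ∂ac = c − a.
This gives a 3×3 integer matrix of rank 2; reducing to Smith normal form yields diagonal entries (1,1).

Now H_k = ker ∂_k / im ∂_{k+1}, so:

  H_0: rank C_0 − rank ∂_1 = 3 − 2 = 1, and the invariant factors of ∂_1 are all 1, so H_0 = Z.
  H_1: rank ker ∂_1 − rank ∂_2 = (3 − 2) − 0 = 1, and there is no ∂_2, so H_1 = Z.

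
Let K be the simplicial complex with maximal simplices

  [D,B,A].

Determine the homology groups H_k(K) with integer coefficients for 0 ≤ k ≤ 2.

We work with the vertex ordering A < B < D. The simplices of K, each written with vertices in increasing order, are:

  0-simplices (3): A, B, D
  1-simplices (3): AB, AD, BD
  2-simplices (1): ABD

so the chain groups are C_0 ≅ Z^3, C_1 ≅ Z^3, C_2 ≅ Z^1.

∂_1: C_1 → C_0 is given by ∂[p,q] = [q] − [p].
The 3×3 boundary matrix has rank 2 and Smith normal form diag(1,1).

∂_2: C_2 → C_1 sends each 2-simplex [p,q,r] to [q,r] − [p,r] + [p,q]. For instance
  ∂ABD = BD − AD + AB.
As a 3×1 matrix over Z this has rank 1, with invariant factors (1).

Computing H_k = (kernel of ∂_k) / (image of ∂_{k+1}):

  H_0: rank C_0 − rank ∂_1 = 3 − 2 = 1, and the invariant factors of ∂_1 are all 1, so H_0 ≅ Z.
  H_1: rank ker ∂_1 − rank ∂_2 = (3 − 2) − 1 = 0, and the invariant factors of ∂_2 are all 1, so H_1 ≅ 0.
  H_2: rank ker ∂_2 − rank ∂_3 = (1 − 1) − 0 = 0, and there is no ∂_3, so H_2 ≅ 0.

H_0 ≅ Z,  H_1 = 0,  H_2 = 0.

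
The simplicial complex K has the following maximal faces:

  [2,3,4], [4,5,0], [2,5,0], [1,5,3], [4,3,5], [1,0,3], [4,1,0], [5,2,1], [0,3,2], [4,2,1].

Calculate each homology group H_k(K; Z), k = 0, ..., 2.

We work with the vertex ordering 0 < 1 < 2 < 3 < 4 < 5. The simplices of K, each written with vertices in increasing order, are:

  0-simplices (6): [0], [1], [2], [3], [4], [5]
  1-simplices (15): [0,1], [0,2], [0,3], [0,4], [0,5], [1,2], [1,3], [1,4], [1,5], [2,3], [2,4], [2,5], [3,4], [3,5], [4,5]
  2-simplices (10): [0,1,3], [0,1,4], [0,2,3], [0,2,5], [0,4,5], [1,2,4], [1,2,5], [1,3,5], [2,3,4], [3,4,5]

so the chain groups are C_0 ≅ Z^6, C_1 ≅ Z^15, C_2 ≅ Z^10.

The boundary map ∂_1: C_1 → C_0 sends each edge [p,q] (with p < q) to q − p. For instance
  ∂[2,4] = [4] − [2].
As a 6×15 matrix over Z this has rank 5, with invariant factors (1,1,1,1,1).

The boundary map ∂_2: C_2 → C_1 maps a triangle to the signed sum of its edges. For instance
  ∂[1,2,5] = [2,5] − [1,5] + [1,2],
  ∂[1,2,4] = [2,4] − [1,4] + [1,2].
The 15×10 boundary matrix has rank 10 and Smith normal form diag(1,1,1,1,1,1,1,1,1,2).

From H_k ≅ ker(∂_k) / im(∂_{k+1}) we obtain:

  H_0: rank C_0 − rank ∂_1 = 6 − 5 = 1, and the invariant factors of ∂_1 are all 1, so H_0 = Z.
  H_1: rank ker ∂_1 − rank ∂_2 = (15 − 5) − 10 = 0, and ∂_2 has invariant factor 2 > 1, so H_1 = Z/2Z.
  H_2: rank ker ∂_2 − rank ∂_3 = (10 − 10) − 0 = 0, and there is no ∂_3, so H_2 = 0.

As a check, the Euler characteristic is 6 − 15 + 10 = 1, which agrees with 1 − 0 + 0 = 1.
(K is a triangulation of the real projective plane RP^2.)

H_0 = Z,  H_1 = Z/2Z,  H_2 = 0.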